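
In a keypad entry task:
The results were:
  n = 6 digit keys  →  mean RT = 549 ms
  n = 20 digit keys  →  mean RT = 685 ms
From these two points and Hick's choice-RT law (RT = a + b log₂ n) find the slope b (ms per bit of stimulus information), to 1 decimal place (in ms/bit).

78.3 ms/bit

The slope on a log₂ axis is (685 − 549) / (4.3219 − 2.5850) = 78.297 ms/bit.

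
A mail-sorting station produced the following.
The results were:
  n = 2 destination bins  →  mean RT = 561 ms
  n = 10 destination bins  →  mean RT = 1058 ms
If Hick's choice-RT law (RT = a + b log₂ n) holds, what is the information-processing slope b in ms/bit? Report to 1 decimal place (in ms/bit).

214.0 ms/bit

The slope on a log₂ axis is (1058 − 561) / (3.3219 − 1) = 214.046 ms/bit.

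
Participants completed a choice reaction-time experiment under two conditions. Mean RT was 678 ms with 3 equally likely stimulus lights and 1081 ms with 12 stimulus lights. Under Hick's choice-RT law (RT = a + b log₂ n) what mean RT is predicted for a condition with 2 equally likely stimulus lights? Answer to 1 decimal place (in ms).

Fit slope and intercept:
  b = (1081 − 678) / (log₂ 12 − log₂ 3) = 403 / (3.5850 − 1.5850) = 201.500 ms/bit
  a = 678 − 201.500 × 1.5850 = 358.630 ms
Then RT(2) = 358.630 + 201.500 × log₂ 2 = 358.630 + 201.500 × 1 ≈ 560.130 ms.

560.1 ms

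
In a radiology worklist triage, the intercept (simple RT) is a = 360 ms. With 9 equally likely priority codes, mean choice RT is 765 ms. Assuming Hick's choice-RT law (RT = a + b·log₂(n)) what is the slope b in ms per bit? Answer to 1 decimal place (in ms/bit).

127.8 ms/bit

log₂(9) = 3.1699 bits.
b = (RT − a)/log₂ n = (765 − 360) / 3.1699 = 127.763 ms/bit.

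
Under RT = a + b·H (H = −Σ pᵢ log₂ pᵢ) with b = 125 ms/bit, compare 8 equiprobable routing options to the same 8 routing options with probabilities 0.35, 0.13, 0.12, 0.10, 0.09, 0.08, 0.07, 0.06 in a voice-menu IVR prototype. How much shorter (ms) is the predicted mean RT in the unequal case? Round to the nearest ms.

The RT saving is b·ΔH. Equiprobable H₀ = log₂(8) = 3.0000 bits; with the given probabilities H = 2.7283 bits.
b·(H₀ − H) = 125 × (3.0000 − 2.7283) = 33.97 ms.

34 ms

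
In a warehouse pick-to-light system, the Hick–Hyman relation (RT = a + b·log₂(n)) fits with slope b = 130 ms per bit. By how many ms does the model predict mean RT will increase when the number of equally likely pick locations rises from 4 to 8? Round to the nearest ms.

Only the slope matters, since a is common to both: ΔRT = b·log₂(n₂/n₁).
log₂(8) − log₂(4) = log₂(8/4) = log₂(2) = 1.
ΔRT = 130 × 1.0000 = 130.000 ms.

130 ms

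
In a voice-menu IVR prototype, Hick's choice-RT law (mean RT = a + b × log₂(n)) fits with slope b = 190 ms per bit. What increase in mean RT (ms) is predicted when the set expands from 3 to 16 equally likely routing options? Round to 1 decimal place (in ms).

The intercept a cancels: ΔRT = b·(log₂ n₂ − log₂ n₁) = b·log₂(n₂/n₁).
log₂(16) − log₂(3) = 4 − 1.5850 = 2.4150.
ΔRT = 190 × 2.4150 = 458.857 ms.

458.9 ms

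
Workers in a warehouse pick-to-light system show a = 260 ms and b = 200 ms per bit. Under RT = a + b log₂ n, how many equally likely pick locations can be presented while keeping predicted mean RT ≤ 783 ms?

6

Information budget: (783 − 260)/200 = 2.6150 bits, so n ≤ 2^2.6150 = 6.126 → at most 6.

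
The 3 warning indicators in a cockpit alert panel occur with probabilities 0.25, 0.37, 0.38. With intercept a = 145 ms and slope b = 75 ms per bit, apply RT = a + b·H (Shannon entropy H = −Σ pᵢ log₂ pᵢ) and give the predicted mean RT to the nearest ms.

262 ms

Entropy contributions −pᵢ log₂ pᵢ: 0.5000, 0.5307, 0.5305; sum H = 1.5612 bits.
RT = a + bH = 145 + 75·1.5612 = 262.09 ms.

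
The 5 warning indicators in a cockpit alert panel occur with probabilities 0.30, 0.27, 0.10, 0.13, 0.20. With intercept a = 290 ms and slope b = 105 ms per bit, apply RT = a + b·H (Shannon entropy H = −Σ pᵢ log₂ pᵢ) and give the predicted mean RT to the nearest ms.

Entropy contributions −pᵢ log₂ pᵢ: 0.5211, 0.5100, 0.3322, 0.3826, 0.4644; sum H = 2.2103 bits.
RT = a + bH = 290 + 105·2.2103 = 522.09 ms.

522 ms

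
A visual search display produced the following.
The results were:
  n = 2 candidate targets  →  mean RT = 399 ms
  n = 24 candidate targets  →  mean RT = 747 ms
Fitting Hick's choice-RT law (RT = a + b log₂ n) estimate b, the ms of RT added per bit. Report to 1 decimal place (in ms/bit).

97.1 ms/bit

b = (RT₂ − RT₁)/(log₂ n₂ − log₂ n₁) = (747 − 399)/(4.5850 − 1) = 97.072 ms/bit.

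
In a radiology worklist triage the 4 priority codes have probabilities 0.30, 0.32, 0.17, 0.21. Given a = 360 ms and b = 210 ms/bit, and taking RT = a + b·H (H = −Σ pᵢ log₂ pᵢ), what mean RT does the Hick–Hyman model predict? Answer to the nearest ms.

770 ms

H = 0.30·log₂(1/0.30) + 0.32·log₂(1/0.32) + 0.17·log₂(1/0.17) + 0.21·log₂(1/0.21) = 1.9545 bits.
RT = 360 + 210 × 1.9545 = 770.45 ms.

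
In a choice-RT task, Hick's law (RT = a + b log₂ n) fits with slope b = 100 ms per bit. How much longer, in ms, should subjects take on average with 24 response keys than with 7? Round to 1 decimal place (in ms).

ΔRT = (a + b log₂ n₂) − (a + b log₂ n₁) = b·(log₂ n₂ − log₂ n₁).
log₂(24) − log₂(7) = 4.5850 − 2.8074 = 1.7776.
ΔRT = 100 × 1.7776 = 177.761 ms.

177.8 ms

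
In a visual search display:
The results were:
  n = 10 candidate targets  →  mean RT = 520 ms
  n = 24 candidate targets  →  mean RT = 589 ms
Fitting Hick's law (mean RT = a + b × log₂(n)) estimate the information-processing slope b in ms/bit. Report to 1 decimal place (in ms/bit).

54.6 ms/bit

The slope on a log₂ axis is (589 − 520) / (4.5850 − 3.3219) = 54.630 ms/bit.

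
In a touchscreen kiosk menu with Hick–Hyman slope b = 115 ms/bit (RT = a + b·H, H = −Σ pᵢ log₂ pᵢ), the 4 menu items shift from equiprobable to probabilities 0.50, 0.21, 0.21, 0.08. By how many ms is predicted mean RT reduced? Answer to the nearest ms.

Equiprobable entropy H₀ = log₂ 4 = 2.0000 bits.
Skewed entropy H = −Σ pᵢ log₂ pᵢ = 1.7372 bits.
ΔRT = b·(H₀ − H) = 115 × 0.2628 = 30.23 ms.

30 ms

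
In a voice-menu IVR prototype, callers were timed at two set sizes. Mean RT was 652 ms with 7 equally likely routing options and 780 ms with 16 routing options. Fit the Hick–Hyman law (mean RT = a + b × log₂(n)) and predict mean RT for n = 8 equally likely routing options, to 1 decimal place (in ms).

Fit slope and intercept:
  b = (780 − 652) / (log₂ 16 − log₂ 7) = 128 / (4 − 2.8074) = 107.324 ms/bit
  a = 652 − 107.324 × 2.8074 = 350.702 ms
Then RT(8) = 350.702 + 107.324 × log₂ 8 = 350.702 + 107.324 × 3 ≈ 672.676 ms.

672.7 ms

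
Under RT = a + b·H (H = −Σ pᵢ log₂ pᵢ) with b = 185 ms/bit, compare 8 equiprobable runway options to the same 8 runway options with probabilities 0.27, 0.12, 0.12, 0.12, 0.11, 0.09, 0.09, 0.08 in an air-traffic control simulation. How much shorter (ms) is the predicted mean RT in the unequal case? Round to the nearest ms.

The RT saving is b·ΔH. Equiprobable H₀ = log₂(8) = 3.0000 bits; with the given probabilities H = 2.8783 bits.
b·(H₀ − H) = 185 × (3.0000 − 2.8783) = 22.51 ms.

23 ms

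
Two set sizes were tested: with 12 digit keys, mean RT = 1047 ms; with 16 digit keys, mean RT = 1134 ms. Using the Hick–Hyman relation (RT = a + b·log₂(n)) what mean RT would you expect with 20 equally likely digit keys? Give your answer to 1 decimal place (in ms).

Solve the two-equation system in a and b:
  b = (1134 − 1047) / (log₂ 16 − log₂ 12) = 87 / (4 − 3.5850) = 209.620 ms/bit
  a = 1047 − 209.620 × 3.5850 = 295.522 ms
Then RT(20) = 295.522 + 209.620 × log₂ 20 = 295.522 + 209.620 × 4.3219 ≈ 1201.482 ms.

1201.5 ms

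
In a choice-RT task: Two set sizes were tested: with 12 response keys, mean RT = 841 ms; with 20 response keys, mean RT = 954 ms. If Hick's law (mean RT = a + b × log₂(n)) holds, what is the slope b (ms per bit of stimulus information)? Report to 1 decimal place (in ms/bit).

153.3 ms/bit

b = (RT₂ − RT₁)/(log₂ n₂ − log₂ n₁) = (954 − 841)/(4.3219 − 3.5850) = 153.331 ms/bit.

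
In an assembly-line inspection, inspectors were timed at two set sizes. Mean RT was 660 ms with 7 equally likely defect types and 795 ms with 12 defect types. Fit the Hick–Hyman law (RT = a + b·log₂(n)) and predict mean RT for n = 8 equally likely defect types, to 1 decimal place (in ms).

With log₂ n on the abscissa the relation is linear; from the two conditions:
  b = (795 − 660) / (log₂ 12 − log₂ 7) = 135 / (3.5850 − 2.8074) = 173.609 ms/bit
  a = 660 − 173.609 × 2.8074 = 172.617 ms
Then RT(8) = 172.617 + 173.609 × log₂ 8 = 172.617 + 173.609 × 3 ≈ 693.445 ms.

693.4 ms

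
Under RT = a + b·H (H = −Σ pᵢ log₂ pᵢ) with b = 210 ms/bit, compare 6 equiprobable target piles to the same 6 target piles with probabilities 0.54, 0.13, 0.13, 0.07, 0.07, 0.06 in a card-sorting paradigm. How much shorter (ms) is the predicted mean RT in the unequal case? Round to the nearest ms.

The RT saving is b·ΔH. Equiprobable H₀ = log₂(6) = 2.5850 bits; with the given probabilities H = 2.0260 bits.
b·(H₀ − H) = 210 × (2.5850 − 2.0260) = 117.39 ms.

117 ms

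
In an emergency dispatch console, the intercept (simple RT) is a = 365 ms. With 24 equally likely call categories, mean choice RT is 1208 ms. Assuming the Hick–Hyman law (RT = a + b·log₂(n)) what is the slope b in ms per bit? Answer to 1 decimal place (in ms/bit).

b = (1208 − 365) / log₂(24) = 843 / 4.5850 = 183.862 ms/bit.

183.9 ms/bit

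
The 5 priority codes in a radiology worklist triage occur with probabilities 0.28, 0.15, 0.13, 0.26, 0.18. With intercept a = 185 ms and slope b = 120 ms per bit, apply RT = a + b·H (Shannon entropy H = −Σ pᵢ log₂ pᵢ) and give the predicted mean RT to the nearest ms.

Entropy contributions −pᵢ log₂ pᵢ: 0.5142, 0.4105, 0.3826, 0.5053, 0.4453; sum H = 2.2580 bits.
RT = a + bH = 185 + 120·2.2580 = 455.96 ms.

456 ms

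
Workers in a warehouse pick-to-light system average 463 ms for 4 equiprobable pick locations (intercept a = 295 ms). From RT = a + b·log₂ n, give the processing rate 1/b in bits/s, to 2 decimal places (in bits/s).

11.90 bits/s

b = (463 − 295)/log₂ 4 = 168/2 = 84.000 ms per bit = 0.08400 s/bit; the reciprocal is 11.905 bits/s.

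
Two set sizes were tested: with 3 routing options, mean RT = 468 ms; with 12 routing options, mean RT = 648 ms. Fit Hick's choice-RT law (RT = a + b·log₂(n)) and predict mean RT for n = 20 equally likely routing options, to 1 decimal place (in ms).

714.3 ms

Fit slope and intercept:
  b = (648 − 468) / (log₂ 12 − log₂ 3) = 180 / (3.5850 − 1.5850) = 90.000 ms/bit
  a = 468 − 90.000 × 1.5850 = 325.353 ms
Then RT(20) = 325.353 + 90.000 × log₂ 20 = 325.353 + 90.000 × 4.3219 ≈ 714.327 ms.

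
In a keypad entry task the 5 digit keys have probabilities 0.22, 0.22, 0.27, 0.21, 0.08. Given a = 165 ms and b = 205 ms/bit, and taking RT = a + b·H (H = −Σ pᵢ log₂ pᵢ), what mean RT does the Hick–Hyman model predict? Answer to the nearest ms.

Entropy contributions −pᵢ log₂ pᵢ: 0.4806, 0.4806, 0.5100, 0.4728, 0.2915; sum H = 2.2355 bits.
RT = a + bH = 165 + 205·2.2355 = 623.28 ms.

623 ms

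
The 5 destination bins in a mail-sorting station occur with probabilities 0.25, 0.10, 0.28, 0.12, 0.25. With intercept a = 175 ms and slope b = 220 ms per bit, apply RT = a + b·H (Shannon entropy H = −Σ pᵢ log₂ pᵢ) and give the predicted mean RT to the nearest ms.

H = 0.25·log₂(1/0.25) + 0.10·log₂(1/0.10) + 0.28·log₂(1/0.28) + 0.12·log₂(1/0.12) + 0.25·log₂(1/0.25) = 2.2135 bits.
RT = 175 + 220 × 2.2135 = 661.97 ms.

662 ms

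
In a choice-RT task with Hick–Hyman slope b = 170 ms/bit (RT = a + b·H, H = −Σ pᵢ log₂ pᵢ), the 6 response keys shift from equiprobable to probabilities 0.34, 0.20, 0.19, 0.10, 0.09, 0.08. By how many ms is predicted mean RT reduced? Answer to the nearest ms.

Equiprobable entropy H₀ = log₂ 6 = 2.5850 bits.
Skewed entropy H = −Σ pᵢ log₂ pᵢ = 2.3851 bits.
ΔRT = b·(H₀ − H) = 170 × 0.1998 = 33.97 ms.

34 ms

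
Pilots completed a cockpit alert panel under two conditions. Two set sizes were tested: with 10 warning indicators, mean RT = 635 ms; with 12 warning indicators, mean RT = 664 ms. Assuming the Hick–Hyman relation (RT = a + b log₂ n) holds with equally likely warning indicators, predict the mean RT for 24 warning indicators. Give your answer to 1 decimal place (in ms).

RT is linear in log₂ n, so two points fix the line:
  b = (664 − 635) / (log₂ 12 − log₂ 10) = 29 / (3.5850 − 3.3219) = 110.252 ms/bit
  a = 635 − 110.252 × 3.3219 = 268.752 ms
Then RT(24) = 268.752 + 110.252 × log₂ 24 = 268.752 + 110.252 × 4.5850 ≈ 774.252 ms.

774.3 ms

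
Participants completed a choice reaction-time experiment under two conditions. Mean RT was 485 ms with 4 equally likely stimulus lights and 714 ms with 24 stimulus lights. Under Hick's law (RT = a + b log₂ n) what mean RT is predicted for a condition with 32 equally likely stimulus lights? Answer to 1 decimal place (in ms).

RT is linear in log₂ n, so two points fix the line:
  b = (714 − 485) / (log₂ 24 − log₂ 4) = 229 / (4.5850 − 2) = 88.589 ms/bit
  a = 485 − 88.589 × 2 = 307.821 ms
Then RT(32) = 307.821 + 88.589 × log₂ 32 = 307.821 + 88.589 × 5 ≈ 750.768 ms.

750.8 ms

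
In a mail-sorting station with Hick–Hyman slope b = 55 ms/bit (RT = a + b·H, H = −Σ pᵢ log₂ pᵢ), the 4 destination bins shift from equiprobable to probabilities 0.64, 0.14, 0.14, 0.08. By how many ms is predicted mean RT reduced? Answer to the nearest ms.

Equiprobable entropy H₀ = log₂ 4 = 2.0000 bits.
Skewed entropy H = −Σ pᵢ log₂ pᵢ = 1.4978 bits.
ΔRT = b·(H₀ − H) = 55 × 0.5022 = 27.62 ms.

28 ms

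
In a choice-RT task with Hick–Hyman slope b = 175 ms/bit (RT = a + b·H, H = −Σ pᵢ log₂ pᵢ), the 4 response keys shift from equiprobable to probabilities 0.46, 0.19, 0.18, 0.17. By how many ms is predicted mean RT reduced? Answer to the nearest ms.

26 ms

The RT saving is b·ΔH. Equiprobable H₀ = log₂(4) = 2.0000 bits; with the given probabilities H = 1.8505 bits.
b·(H₀ − H) = 175 × (2.0000 − 1.8505) = 26.17 ms.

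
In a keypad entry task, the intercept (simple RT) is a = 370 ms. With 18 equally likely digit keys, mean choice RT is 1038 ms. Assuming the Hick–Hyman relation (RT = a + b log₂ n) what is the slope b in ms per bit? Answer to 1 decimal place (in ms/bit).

b = (1038 − 370) / log₂(18) = 668 / 4.1699 = 160.195 ms/bit.

160.2 ms/bit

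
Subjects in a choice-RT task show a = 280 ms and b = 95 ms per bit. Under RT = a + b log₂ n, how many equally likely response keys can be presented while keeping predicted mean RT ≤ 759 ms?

32

Set 280 + 95·log₂ n ≤ 759 → log₂ n ≤ (759 − 280)/95 = 5.0421.
So n ≤ 2^5.0421 = 32.948; the largest integer n is 32.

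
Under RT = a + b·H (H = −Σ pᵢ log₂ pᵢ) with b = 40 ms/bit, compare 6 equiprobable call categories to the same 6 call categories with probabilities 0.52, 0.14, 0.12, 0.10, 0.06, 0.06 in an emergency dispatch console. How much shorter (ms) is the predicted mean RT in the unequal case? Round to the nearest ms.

The RT saving is b·ΔH. Equiprobable H₀ = log₂(6) = 2.5850 bits; with the given probabilities H = 2.0740 bits.
b·(H₀ − H) = 40 × (2.5850 − 2.0740) = 20.44 ms.

20 ms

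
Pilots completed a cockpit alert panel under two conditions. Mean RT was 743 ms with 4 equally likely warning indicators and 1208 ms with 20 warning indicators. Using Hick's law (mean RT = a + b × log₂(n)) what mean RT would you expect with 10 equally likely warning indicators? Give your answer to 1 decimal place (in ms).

1007.7 ms

Solve the two-equation system in a and b:
  b = (1208 − 743) / (log₂ 20 − log₂ 4) = 465 / (4.3219 − 2) = 200.265 ms/bit
  a = 743 − 200.265 × 2 = 342.471 ms
Then RT(10) = 342.471 + 200.265 × log₂ 10 = 342.471 + 200.265 × 3.3219 ≈ 1007.735 ms.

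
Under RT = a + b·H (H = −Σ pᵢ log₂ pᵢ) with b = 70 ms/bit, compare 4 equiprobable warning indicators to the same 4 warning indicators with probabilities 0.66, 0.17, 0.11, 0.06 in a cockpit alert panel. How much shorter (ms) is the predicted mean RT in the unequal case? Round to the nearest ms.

40 ms

Equiprobable entropy H₀ = log₂ 4 = 2.0000 bits.
Skewed entropy H = −Σ pᵢ log₂ pᵢ = 1.4241 bits.
ΔRT = b·(H₀ − H) = 70 × 0.5759 = 40.32 ms.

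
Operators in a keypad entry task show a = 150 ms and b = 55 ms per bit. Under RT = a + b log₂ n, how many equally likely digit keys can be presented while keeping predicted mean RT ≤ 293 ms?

Information budget: (293 − 150)/55 = 2.6000 bits, so n ≤ 2^2.6000 = 6.063 → at most 6.

6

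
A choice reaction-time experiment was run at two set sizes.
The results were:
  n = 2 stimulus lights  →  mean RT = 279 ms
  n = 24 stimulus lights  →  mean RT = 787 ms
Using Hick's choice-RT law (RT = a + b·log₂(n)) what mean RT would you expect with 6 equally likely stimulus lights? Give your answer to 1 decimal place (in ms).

Solve the two-equation system in a and b:
  b = (787 − 279) / (log₂ 24 − log₂ 2) = 508 / (4.5850 − 1) = 141.703 ms/bit
  a = 279 − 141.703 × 1 = 137.297 ms
Then RT(6) = 137.297 + 141.703 × log₂ 6 = 137.297 + 141.703 × 2.5850 ≈ 503.594 ms.

503.6 ms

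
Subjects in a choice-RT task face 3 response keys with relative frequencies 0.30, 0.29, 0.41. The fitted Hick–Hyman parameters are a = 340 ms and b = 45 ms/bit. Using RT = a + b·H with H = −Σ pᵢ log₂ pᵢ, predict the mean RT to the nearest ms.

H = 0.30·log₂(1/0.30) + 0.29·log₂(1/0.29) + 0.41·log₂(1/0.41) = 1.5664 bits.
RT = 340 + 45 × 1.5664 = 410.49 ms.

410 ms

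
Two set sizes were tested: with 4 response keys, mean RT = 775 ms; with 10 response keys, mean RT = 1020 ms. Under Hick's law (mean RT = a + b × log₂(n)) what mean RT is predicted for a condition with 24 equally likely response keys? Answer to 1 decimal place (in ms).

1254.1 ms

Fit slope and intercept:
  b = (1020 − 775) / (log₂ 10 − log₂ 4) = 245 / (3.3219 − 2) = 185.335 ms/bit
  a = 775 − 185.335 × 2 = 404.329 ms
Then RT(24) = 404.329 + 185.335 × log₂ 24 = 404.329 + 185.335 × 4.5850 ≈ 1254.085 ms.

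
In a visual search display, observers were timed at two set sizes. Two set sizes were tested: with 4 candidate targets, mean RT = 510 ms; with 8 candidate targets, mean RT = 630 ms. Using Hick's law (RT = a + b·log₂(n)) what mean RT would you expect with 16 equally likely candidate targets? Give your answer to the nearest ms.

Solve the two-equation system in a and b:
  b = (630 − 510) / (log₂ 8 − log₂ 4) = 120 / (3 − 2) = 120 ms/bit
  a = 510 − 120 × 2 = 270 ms
Then RT(16) = 270 + 120 × log₂ 16 = 270 + 120 × 4 ≈ 750.000 ms.

750 ms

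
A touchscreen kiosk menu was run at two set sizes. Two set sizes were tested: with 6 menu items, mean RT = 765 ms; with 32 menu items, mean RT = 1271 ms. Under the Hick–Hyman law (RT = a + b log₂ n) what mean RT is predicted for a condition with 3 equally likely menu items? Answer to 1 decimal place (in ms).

555.5 ms

RT is linear in log₂ n, so two points fix the line:
  b = (1271 − 765) / (log₂ 32 − log₂ 6) = 506 / (5 − 2.5850) = 209.521 ms/bit
  a = 765 − 209.521 × 2.5850 = 223.397 ms
Then RT(3) = 223.397 + 209.521 × log₂ 3 = 223.397 + 209.521 × 1.5850 ≈ 555.479 ms.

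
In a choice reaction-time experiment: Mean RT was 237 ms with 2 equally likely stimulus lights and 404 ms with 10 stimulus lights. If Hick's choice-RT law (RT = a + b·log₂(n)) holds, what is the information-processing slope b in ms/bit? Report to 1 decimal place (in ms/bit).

The slope on a log₂ axis is (404 − 237) / (3.3219 − 1) = 71.923 ms/bit.

71.9 ms/bit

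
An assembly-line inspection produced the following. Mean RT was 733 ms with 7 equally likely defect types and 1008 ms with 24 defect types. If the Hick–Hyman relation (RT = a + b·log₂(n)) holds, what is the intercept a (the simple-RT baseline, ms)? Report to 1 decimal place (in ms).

298.7 ms

Slope: b = (1008 − 733) / (log₂ 24 − log₂ 7) = 275/1.7776 = 154.702 ms/bit.
Intercept: a = 733 − 154.702·log₂(7) = 298.696 ms.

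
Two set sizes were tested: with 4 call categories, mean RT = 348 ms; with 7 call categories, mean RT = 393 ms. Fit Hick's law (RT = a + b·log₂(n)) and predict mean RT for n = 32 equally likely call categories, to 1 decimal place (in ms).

515.2 ms

With log₂ n on the abscissa the relation is linear; from the two conditions:
  b = (393 − 348) / (log₂ 7 − log₂ 4) = 45 / (2.8074 − 2) = 55.738 ms/bit
  a = 348 − 55.738 × 2 = 236.525 ms
Then RT(32) = 236.525 + 55.738 × log₂ 32 = 236.525 + 55.738 × 5 ≈ 515.213 ms.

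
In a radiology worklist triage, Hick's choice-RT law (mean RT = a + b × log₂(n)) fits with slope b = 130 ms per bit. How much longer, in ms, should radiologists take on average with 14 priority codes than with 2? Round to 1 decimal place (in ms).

Only the slope matters, since a is common to both: ΔRT = b·log₂(n₂/n₁).
log₂(14) − log₂(2) = 3.8074 − 1 = 2.8074.
ΔRT = 130 × 2.8074 = 364.956 ms.

365.0 ms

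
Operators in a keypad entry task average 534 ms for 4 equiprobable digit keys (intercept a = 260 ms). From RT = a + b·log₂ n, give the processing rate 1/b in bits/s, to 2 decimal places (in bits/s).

7.30 bits/s

Choice component = 534 − 260 = 274 ms over log₂(4) = 2 bits.
b = 274 / 2 = 137.000 ms/bit, so 1/b = 7.299 bits/s.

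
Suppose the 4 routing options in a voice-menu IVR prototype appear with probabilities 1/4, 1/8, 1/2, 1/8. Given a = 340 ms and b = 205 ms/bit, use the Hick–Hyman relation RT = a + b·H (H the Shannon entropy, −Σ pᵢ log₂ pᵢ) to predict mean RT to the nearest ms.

699 ms

H = −Σ pᵢ log₂ pᵢ = 0.25·2 + 0.125·3 + 0.5·1 + 0.125·3 = 1.750 bits.
RT = 340 + 205 × 1.750 = 698.75 ms.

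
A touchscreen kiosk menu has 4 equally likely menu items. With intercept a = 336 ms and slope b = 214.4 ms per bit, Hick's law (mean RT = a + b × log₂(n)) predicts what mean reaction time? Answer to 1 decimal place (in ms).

764.8 ms

log₂(4) = 2 bits, so RT = 336 + 214.4 × 2 ≈ 764.800 ms.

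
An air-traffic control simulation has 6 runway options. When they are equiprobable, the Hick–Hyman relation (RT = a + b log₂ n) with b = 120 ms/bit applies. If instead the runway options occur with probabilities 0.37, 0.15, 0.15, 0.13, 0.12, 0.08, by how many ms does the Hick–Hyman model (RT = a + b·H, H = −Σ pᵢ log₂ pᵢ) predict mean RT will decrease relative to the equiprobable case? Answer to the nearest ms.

Equiprobable entropy H₀ = log₂ 6 = 2.5850 bits.
Skewed entropy H = −Σ pᵢ log₂ pᵢ = 2.3930 bits.
ΔRT = b·(H₀ − H) = 120 × 0.1919 = 23.03 ms.

23 ms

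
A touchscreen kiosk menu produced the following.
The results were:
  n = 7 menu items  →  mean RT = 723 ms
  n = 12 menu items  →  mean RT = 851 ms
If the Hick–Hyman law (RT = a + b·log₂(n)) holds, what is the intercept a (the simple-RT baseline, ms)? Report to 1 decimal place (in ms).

Slope: b = (851 − 723) / (log₂ 12 − log₂ 7) = 128/0.7776 = 164.607 ms/bit.
Intercept: a = 723 − 164.607·log₂(7) = 260.888 ms.

260.9 ms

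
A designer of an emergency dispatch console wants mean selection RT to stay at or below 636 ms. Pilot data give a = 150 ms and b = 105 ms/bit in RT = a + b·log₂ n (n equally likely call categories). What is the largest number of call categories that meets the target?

105·log₂ n ≤ 636 − 150 = 486, giving log₂ n ≤ 4.6286 and n ≤ 24.737. The largest whole number is 24.

24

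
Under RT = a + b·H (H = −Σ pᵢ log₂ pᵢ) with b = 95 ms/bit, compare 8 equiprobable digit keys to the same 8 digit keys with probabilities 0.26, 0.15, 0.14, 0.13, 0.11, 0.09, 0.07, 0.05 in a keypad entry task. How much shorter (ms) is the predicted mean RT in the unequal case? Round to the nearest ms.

15 ms

Equiprobable entropy H₀ = log₂ 8 = 3.0000 bits.
Skewed entropy H = −Σ pᵢ log₂ pᵢ = 2.8432 bits.
ΔRT = b·(H₀ − H) = 95 × 0.1568 = 14.90 ms.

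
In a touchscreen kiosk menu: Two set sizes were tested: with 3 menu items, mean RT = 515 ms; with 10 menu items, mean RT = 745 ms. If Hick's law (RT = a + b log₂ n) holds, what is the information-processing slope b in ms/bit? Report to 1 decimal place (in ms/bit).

132.4 ms/bit

Slope: b = (745 − 515) / (log₂ 10 − log₂ 3) = 230/1.7370 = 132.415 ms/bit.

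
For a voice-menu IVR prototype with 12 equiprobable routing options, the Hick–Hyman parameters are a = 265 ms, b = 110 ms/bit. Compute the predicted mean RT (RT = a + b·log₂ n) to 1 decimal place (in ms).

log₂(12) = 3.5850 bits, so RT = 265 + 110 × 3.5850 ≈ 659.346 ms.

659.3 ms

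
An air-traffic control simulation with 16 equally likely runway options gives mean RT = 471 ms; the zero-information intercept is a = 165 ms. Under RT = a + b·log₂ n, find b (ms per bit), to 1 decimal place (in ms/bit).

16 alternatives carry log₂ 16 = 4 bits; the choice cost is 471 − 165 = 306 ms, so b = 306/4 = 76.500 ms/bit.

76.5 ms/bit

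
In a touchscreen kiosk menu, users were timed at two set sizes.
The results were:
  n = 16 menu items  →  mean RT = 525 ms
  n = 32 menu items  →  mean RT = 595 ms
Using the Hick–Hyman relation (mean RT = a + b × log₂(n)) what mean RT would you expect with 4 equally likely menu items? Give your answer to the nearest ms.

Fit slope and intercept:
  b = (595 − 525) / (log₂ 32 − log₂ 16) = 70 / (5 − 4) = 70 ms/bit
  a = 525 − 70 × 4 = 245 ms
Then RT(4) = 245 + 70 × log₂ 4 = 245 + 70 × 2 ≈ 385.000 ms.

385 ms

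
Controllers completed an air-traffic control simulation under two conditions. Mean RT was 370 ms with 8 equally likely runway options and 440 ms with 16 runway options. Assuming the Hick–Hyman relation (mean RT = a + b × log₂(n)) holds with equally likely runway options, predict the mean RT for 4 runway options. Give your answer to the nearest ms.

300 ms

RT is linear in log₂ n, so two points fix the line:
  b = (440 − 370) / (log₂ 16 − log₂ 8) = 70 / (4 − 3) = 70 ms/bit
  a = 370 − 70 × 3 = 160 ms
Then RT(4) = 160 + 70 × log₂ 4 = 160 + 70 × 2 ≈ 300.000 ms.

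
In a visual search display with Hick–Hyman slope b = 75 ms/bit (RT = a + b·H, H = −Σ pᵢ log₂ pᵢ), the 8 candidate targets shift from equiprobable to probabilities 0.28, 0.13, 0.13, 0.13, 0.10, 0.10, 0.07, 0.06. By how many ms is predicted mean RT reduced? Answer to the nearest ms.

12 ms

Equiprobable entropy H₀ = log₂ 8 = 3.0000 bits.
Skewed entropy H = −Σ pᵢ log₂ pᵢ = 2.8386 bits.
ΔRT = b·(H₀ − H) = 75 × 0.1614 = 12.10 ms.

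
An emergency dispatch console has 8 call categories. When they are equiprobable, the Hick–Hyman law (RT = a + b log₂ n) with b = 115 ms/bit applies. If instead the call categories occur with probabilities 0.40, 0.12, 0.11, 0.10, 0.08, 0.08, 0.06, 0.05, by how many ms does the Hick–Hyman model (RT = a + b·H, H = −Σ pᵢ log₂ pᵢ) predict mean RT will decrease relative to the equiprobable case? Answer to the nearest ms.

44 ms

The RT saving is b·ΔH. Equiprobable H₀ = log₂(8) = 3.0000 bits; with the given probabilities H = 2.6210 bits.
b·(H₀ − H) = 115 × (3.0000 − 2.6210) = 43.59 ms.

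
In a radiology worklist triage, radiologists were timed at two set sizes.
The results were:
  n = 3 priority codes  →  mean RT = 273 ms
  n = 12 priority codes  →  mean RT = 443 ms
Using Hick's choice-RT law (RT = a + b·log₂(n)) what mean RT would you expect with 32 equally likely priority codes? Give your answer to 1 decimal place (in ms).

563.3 ms

Solve the two-equation system in a and b:
  b = (443 − 273) / (log₂ 12 − log₂ 3) = 170 / (3.5850 − 1.5850) = 85.000 ms/bit
  a = 273 − 85.000 × 1.5850 = 138.278 ms
Then RT(32) = 138.278 + 85.000 × log₂ 32 = 138.278 + 85.000 × 5 ≈ 563.278 ms.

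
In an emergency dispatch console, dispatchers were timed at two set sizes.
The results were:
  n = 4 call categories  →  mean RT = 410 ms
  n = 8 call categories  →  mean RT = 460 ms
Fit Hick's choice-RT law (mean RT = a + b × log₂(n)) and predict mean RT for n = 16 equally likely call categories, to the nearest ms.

RT is linear in log₂ n, so two points fix the line:
  b = (460 − 410) / (log₂ 8 − log₂ 4) = 50 / (3 − 2) = 50 ms/bit
  a = 410 − 50 × 2 = 310 ms
Then RT(16) = 310 + 50 × log₂ 16 = 310 + 50 × 4 ≈ 510.000 ms.

510 ms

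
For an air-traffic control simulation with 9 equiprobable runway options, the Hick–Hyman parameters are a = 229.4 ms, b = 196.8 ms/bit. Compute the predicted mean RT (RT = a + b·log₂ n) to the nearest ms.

log₂(9) = 3.1699 bits, so RT = 229.4 + 196.8 × 3.1699 ≈ 853.241 ms.

853 ms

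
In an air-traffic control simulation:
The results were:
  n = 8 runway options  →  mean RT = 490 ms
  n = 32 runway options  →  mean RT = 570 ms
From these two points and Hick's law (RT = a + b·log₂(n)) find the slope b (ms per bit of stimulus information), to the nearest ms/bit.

The slope on a log₂ axis is (570 − 490) / (5 − 3) = 40 ms/bit.

40 ms/bit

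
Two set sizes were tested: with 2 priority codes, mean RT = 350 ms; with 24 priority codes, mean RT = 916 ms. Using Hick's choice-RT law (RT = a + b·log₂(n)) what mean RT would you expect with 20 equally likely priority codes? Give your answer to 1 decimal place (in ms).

874.5 ms

Solve the two-equation system in a and b:
  b = (916 − 350) / (log₂ 24 − log₂ 2) = 566 / (4.5850 − 1) = 157.882 ms/bit
  a = 350 − 157.882 × 1 = 192.118 ms
Then RT(20) = 192.118 + 157.882 × log₂ 20 = 192.118 + 157.882 × 4.3219 ≈ 874.472 ms.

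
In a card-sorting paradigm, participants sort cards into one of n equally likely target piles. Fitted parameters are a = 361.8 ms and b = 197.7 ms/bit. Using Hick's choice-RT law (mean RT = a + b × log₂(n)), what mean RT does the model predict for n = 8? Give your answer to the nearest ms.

955 ms

log₂(8) = 3 bits, so RT = 361.8 + 197.7 × 3 ≈ 954.900 ms.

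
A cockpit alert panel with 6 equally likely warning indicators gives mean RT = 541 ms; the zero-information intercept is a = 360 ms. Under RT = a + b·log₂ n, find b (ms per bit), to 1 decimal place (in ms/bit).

70.0 ms/bit

b = (541 − 360) / log₂(6) = 181 / 2.5850 = 70.020 ms/bit.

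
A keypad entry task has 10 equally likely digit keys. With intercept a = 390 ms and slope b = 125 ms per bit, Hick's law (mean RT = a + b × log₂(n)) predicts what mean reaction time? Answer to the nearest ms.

log₂(10) = 3.3219 bits, so RT = 390 + 125 × 3.3219 ≈ 805.241 ms.

805 ms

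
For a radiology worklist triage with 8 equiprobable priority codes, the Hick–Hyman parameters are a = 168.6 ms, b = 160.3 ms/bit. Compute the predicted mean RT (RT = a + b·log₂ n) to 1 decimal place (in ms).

649.5 ms

log₂(8) = 3 bits, so RT = 168.6 + 160.3 × 3 ≈ 649.500 ms.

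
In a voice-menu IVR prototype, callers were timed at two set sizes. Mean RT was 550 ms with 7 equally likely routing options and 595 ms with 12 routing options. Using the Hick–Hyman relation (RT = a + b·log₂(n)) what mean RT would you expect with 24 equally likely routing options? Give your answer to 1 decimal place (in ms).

Fit slope and intercept:
  b = (595 − 550) / (log₂ 12 − log₂ 7) = 45 / (3.5850 − 2.8074) = 57.870 ms/bit
  a = 550 − 57.870 × 2.8074 = 387.539 ms
Then RT(24) = 387.539 + 57.870 × log₂ 24 = 387.539 + 57.870 × 4.5850 ≈ 652.870 ms.

652.9 ms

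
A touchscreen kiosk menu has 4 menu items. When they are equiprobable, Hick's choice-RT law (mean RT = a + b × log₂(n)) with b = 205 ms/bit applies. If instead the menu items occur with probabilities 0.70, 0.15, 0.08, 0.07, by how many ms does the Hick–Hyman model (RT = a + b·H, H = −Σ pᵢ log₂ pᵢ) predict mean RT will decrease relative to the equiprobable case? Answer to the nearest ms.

137 ms

Equiprobable entropy H₀ = log₂ 4 = 2.0000 bits.
Skewed entropy H = −Σ pᵢ log₂ pᵢ = 1.3308 bits.
ΔRT = b·(H₀ − H) = 205 × 0.6692 = 137.18 ms.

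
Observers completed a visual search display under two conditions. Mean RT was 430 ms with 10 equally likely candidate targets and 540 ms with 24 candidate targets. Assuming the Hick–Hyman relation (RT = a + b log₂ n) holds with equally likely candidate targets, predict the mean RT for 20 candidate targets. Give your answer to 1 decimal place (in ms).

517.1 ms

With log₂ n on the abscissa the relation is linear; from the two conditions:
  b = (540 − 430) / (log₂ 24 − log₂ 10) = 110 / (4.5850 − 3.3219) = 87.092 ms/bit
  a = 430 − 87.092 × 3.3219 = 140.687 ms
Then RT(20) = 140.687 + 87.092 × log₂ 20 = 140.687 + 87.092 × 4.3219 ≈ 517.092 ms.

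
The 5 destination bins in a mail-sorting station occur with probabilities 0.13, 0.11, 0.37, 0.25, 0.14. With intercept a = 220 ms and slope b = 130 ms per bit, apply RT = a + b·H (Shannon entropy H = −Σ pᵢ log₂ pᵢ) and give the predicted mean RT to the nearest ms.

501 ms

H = 0.13·log₂(1/0.13) + 0.11·log₂(1/0.11) + 0.37·log₂(1/0.37) + 0.25·log₂(1/0.25) + 0.14·log₂(1/0.14) = 2.1608 bits.
RT = 220 + 130 × 2.1608 = 500.90 ms.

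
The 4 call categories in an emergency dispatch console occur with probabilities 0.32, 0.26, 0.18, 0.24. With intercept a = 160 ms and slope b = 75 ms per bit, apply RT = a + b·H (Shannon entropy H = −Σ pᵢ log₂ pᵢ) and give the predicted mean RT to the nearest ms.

308 ms

Entropy contributions −pᵢ log₂ pᵢ: 0.5260, 0.5053, 0.4453, 0.4941; sum H = 1.9708 bits.
RT = a + bH = 160 + 75·1.9708 = 307.81 ms.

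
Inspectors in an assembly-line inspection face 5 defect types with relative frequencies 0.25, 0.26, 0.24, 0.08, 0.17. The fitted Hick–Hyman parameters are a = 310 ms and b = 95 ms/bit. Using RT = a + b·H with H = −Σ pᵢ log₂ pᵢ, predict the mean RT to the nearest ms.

521 ms

Entropy contributions −pᵢ log₂ pᵢ: 0.5000, 0.5053, 0.4941, 0.2915, 0.4346; sum H = 2.2255 bits.
RT = a + bH = 310 + 95·2.2255 = 521.42 ms.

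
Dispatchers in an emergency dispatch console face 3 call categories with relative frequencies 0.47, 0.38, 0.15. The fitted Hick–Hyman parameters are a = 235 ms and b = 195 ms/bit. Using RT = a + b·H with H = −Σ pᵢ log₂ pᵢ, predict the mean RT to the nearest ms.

Entropy contributions −pᵢ log₂ pᵢ: 0.5120, 0.5305, 0.4105; sum H = 1.4530 bits.
RT = a + bH = 235 + 195·1.4530 = 518.33 ms.

518 ms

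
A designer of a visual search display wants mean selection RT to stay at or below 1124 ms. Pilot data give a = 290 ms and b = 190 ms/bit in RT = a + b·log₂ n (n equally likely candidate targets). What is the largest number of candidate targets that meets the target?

Set 290 + 190·log₂ n ≤ 1124 → log₂ n ≤ (1124 − 290)/190 = 4.3895.
So n ≤ 2^4.3895 = 20.959; the largest integer n is 20.

20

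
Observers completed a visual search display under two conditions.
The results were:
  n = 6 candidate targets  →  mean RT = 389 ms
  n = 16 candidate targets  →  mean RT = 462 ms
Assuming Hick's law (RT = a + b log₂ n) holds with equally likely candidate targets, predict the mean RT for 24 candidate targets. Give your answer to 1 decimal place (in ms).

492.2 ms

Solve the two-equation system in a and b:
  b = (462 − 389) / (log₂ 16 − log₂ 6) = 73 / (4 − 2.5850) = 51.589 ms/bit
  a = 389 − 51.589 × 2.5850 = 255.645 ms
Then RT(24) = 255.645 + 51.589 × log₂ 24 = 255.645 + 51.589 × 4.5850 ≈ 492.177 ms.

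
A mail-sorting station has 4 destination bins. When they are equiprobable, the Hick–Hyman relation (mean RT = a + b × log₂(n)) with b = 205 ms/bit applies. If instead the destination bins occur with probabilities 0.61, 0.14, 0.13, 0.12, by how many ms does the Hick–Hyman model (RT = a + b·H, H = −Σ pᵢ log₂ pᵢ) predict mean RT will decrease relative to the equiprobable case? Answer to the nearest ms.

The RT saving is b·ΔH. Equiprobable H₀ = log₂(4) = 2.0000 bits; with the given probabilities H = 1.5818 bits.
b·(H₀ − H) = 205 × (2.0000 − 1.5818) = 85.73 ms.

86 ms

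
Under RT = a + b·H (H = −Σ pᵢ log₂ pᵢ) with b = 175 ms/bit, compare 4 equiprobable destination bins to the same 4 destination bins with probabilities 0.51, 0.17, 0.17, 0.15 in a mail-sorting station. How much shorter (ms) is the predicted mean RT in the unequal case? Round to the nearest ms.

39 ms

The RT saving is b·ΔH. Equiprobable H₀ = log₂(4) = 2.0000 bits; with the given probabilities H = 1.7751 bits.
b·(H₀ − H) = 175 × (2.0000 − 1.7751) = 39.35 ms.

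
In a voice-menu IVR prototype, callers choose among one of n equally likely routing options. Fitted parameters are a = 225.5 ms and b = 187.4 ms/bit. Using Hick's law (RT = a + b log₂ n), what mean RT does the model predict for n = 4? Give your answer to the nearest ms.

log₂(4) = 2 bits, so RT = 225.5 + 187.4 × 2 ≈ 600.300 ms.

600 ms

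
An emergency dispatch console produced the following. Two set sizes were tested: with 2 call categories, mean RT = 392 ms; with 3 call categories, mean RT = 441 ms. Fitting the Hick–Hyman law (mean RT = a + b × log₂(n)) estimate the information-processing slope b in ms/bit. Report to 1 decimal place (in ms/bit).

83.8 ms/bit

The slope on a log₂ axis is (441 − 392) / (1.5850 − 1) = 83.766 ms/bit.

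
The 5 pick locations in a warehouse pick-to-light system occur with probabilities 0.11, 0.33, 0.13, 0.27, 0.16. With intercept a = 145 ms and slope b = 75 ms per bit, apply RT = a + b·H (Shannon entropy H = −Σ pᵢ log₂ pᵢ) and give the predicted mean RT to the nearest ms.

310 ms

H = 0.11·log₂(1/0.11) + 0.33·log₂(1/0.33) + 0.13·log₂(1/0.13) + 0.27·log₂(1/0.27) + 0.16·log₂(1/0.16) = 2.1938 bits.
RT = 145 + 75 × 2.1938 = 309.53 ms.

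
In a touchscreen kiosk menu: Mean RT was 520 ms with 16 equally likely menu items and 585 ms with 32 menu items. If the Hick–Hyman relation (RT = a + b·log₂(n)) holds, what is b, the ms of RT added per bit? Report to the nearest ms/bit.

b = (RT₂ − RT₁)/(log₂ n₂ − log₂ n₁) = (585 − 520)/(5 − 4) = 65 ms/bit.

65 ms/bit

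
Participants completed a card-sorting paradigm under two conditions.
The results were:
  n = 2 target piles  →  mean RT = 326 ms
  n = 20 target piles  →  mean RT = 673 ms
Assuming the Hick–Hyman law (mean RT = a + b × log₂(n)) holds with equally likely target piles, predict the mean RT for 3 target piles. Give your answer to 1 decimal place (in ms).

RT is linear in log₂ n, so two points fix the line:
  b = (673 − 326) / (log₂ 20 − log₂ 2) = 347 / (4.3219 − 1) = 104.457 ms/bit
  a = 326 − 104.457 × 1 = 221.543 ms
Then RT(3) = 221.543 + 104.457 × log₂ 3 = 221.543 + 104.457 × 1.5850 ≈ 387.104 ms.

387.1 ms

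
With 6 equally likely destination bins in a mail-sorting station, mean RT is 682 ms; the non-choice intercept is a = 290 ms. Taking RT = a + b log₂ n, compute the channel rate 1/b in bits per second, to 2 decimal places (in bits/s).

b = (682 − 290)/log₂ 6 = 392/2.5850 = 151.646 ms per bit = 0.15165 s/bit; the reciprocal is 6.594 bits/s.

6.59 bits/s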